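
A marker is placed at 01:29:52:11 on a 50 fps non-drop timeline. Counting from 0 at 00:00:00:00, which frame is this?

Total seconds to the label: (1 × 3600 + 29 × 60 + 52) = 5392.
Frame index = 5392 × 50 + 11 = 269611.

frame 269611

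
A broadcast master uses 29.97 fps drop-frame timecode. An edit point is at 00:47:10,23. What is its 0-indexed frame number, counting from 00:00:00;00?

84837

Complete 10-minute blocks: 4, each 17982 frames → 71928.
Remaining 7 whole minutes in the current block: 1800 + 6 × 1798 = 12588 frames.
Within the current minute: 10 × 30 + 23 − 2 = 321 (labels ;00/;01 skipped at this minute). Total = 71928 + 12588 + 321 = 84837.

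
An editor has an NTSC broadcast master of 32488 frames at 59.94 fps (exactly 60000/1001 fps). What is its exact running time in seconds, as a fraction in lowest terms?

4065061/7500 seconds

Running time = 32488 ÷ (60000/1001) = 32488 × 1001/60000 = 4065061/7500 s.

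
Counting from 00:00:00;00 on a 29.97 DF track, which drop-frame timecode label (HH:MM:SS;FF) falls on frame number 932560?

Ten DF minutes hold 17982 frames, so frame 932560 lies in block 51 (frames 917082–935063) with 15478 frames into that block.
The block's first minute is 1800 frames and the rest 1798 each; 15478 frames reaches minute 8, so 51 × 18 + 8 × 2 = 934 labels have been skipped so far.
Adding those back, label number 932560 + 934 = 933494 at 30 labels/s is 31116 s + 14 f = 8 h 38 min 36 s frame 14, i.e. 08:38:36;14.

08:38:36;14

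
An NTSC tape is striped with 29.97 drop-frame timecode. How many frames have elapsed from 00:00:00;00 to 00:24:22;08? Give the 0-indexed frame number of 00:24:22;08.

Complete 10-minute blocks: 2, each 17982 frames → 35964.
Remaining 4 whole minutes in the current block: 1800 + 3 × 1798 = 7194 frames.
Within the current minute: 22 × 30 + 8 − 2 = 666 (labels ;00/;01 skipped at this minute). Total = 35964 + 7194 + 666 = 43824.

43824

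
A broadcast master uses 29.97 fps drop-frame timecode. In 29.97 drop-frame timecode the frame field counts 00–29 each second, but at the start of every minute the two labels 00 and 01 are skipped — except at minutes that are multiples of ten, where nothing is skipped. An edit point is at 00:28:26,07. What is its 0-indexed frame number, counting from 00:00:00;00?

51135

Complete 10-minute blocks: 2, each 17982 frames → 35964.
Remaining 8 whole minutes in the current block: 1800 + 7 × 1798 = 14386 frames.
Within the current minute: 26 × 30 + 7 − 2 = 785 (labels ;00/;01 skipped at this minute). Total = 35964 + 14386 + 785 = 51135.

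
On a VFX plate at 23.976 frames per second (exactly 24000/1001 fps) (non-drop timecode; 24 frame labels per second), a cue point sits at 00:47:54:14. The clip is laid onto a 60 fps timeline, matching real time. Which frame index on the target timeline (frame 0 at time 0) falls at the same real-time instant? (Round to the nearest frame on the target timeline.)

Source frame index: (0×3600 + 47×60 + 54) × 24 + 14 = 68990.
Real time: 68990 / (24000/1001) = 6905899/2400 s.
Target frame: (6905899/2400) × (60) = 6905899/40 ≈ 172647.475 → 172647.

frame 172647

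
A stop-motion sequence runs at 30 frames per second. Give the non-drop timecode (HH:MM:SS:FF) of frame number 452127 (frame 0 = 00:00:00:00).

452127 ÷ 30 = 15070 full seconds, remainder 27 frames.
15070 s = 4 h 11 min 10 s.
Timecode: 04:11:10:27.

04:11:10:27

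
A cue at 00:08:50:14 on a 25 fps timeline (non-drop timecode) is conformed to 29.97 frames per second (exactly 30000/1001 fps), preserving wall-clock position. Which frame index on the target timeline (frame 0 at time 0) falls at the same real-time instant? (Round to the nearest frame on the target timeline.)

Source frame index: (0×3600 + 8×60 + 50) × 25 + 14 = 13264.
Real time: 13264 / (25) = 13264/25 s.
Target frame: (13264/25) × (30000/1001) = 15916800/1001 ≈ 15900.899 → 15901.

frame 15901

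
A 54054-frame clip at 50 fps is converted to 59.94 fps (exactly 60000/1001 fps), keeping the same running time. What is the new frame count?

64800 frames

Target frames = source frames × (target rate / source rate) = 54054 × (60000/1001)/(50) = 54054 × 1200/1001 = 64800.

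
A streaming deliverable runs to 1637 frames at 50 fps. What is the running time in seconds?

32.74 seconds

Running time = 1637 / (50) = 32.74 s.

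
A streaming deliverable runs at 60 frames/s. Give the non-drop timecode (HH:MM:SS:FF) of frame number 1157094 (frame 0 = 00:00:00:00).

1157094 ÷ 60 = 19284 full seconds, remainder 54 frames.
19284 s = 5 h 21 min 24 s.
Timecode: 05:21:24:54.

05:21:24:54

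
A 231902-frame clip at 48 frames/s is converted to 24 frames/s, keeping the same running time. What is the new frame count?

Target frames = source frames × (target rate / source rate) = 231902 × (24)/(48) = 231902 × 1/2 = 115951.

115951 frames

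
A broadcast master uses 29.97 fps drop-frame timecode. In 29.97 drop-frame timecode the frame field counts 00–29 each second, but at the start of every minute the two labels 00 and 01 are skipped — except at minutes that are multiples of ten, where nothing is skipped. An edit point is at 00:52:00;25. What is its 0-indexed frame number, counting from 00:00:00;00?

Complete 10-minute blocks: 5, each 17982 frames → 89910.
Remaining 2 whole minutes in the current block: 1800 + 1 × 1798 = 3598 frames.
Within the current minute: 0 × 30 + 25 − 2 = 23 (labels ;00/;01 skipped at this minute). Total = 89910 + 3598 + 23 = 93531.

93531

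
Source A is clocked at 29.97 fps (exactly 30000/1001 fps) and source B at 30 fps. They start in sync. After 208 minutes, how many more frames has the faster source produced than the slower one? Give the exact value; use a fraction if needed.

28800/77 frames

208 min = 12480 s.
A emits 30000/1001 × 12480 = 28800000/77 frames; B emits 30 × 12480 = 374400.
Difference = 28800/77 frames (≈ 374.0260); B is ahead of A.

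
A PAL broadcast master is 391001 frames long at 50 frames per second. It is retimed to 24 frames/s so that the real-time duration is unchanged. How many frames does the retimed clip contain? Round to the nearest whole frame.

187680 frames

Frames at target rate = 391001 × (24) / (50) = 4692012/25 ≈ 187680.480.
Nearest whole frame: 187680.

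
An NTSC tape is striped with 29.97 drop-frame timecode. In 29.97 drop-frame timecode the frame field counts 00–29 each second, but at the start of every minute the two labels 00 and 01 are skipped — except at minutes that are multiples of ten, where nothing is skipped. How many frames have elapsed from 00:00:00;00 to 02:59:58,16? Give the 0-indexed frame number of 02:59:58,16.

Complete 10-minute blocks: 17, each 17982 frames → 305694.
Remaining 9 whole minutes in the current block: 1800 + 8 × 1798 = 16184 frames.
Within the current minute: 58 × 30 + 16 − 2 = 1754 (labels ;00/;01 skipped at this minute). Total = 305694 + 16184 + 1754 = 323632.

323632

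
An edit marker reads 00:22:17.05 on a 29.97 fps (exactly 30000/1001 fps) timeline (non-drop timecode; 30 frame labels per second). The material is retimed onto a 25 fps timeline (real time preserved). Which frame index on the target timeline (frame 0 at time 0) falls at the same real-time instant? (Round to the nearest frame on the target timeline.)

frame 33463

Source frame index: (0×3600 + 22×60 + 17) × 30 + 5 = 40115.
Real time: 40115 / (30000/1001) = 8031023/6000 s.
Target frame: (8031023/6000) × (25) = 8031023/240 ≈ 33462.596 → 33463.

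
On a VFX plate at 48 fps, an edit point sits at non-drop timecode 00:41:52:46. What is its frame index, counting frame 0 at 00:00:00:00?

120622

Total seconds to the label: (0 × 3600 + 41 × 60 + 52) = 2512.
Frame index = 2512 × 48 + 46 = 120622.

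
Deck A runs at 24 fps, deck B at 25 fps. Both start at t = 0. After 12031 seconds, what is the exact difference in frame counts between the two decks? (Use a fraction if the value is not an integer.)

A emits 24 × 12031 = 288744 frames; B emits 25 × 12031 = 300775.
Difference = 12031 frames; B is ahead of A.

12031 frames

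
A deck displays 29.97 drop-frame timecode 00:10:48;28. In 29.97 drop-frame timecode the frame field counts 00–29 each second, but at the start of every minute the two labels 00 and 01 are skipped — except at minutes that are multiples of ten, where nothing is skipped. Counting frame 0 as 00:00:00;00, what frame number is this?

19450

As if non-drop at 30 labels/s: (0 × 3600 + 10 × 60 + 48) × 30 + 28 = 19468.
Minute boundaries passed: 10; those not divisible by 10: 10 − 1 = 9; dropped labels = 2 × 9 = 18.
Actual frame index = 19468 − 18 = 19450.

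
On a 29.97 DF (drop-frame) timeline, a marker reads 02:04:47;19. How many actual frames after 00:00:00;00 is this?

As if non-drop at 30 labels/s: (2 × 3600 + 4 × 60 + 47) × 30 + 19 = 224629.
Minute boundaries passed: 124; those not divisible by 10: 124 − 12 = 112; dropped labels = 2 × 112 = 224.
Actual frame index = 224629 − 224 = 224405.

224405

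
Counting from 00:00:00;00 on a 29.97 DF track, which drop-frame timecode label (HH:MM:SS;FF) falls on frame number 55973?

Ten DF minutes hold 17982 frames, so frame 55973 lies in block 3 (frames 53946–71927) with 2027 frames into that block.
The block's first minute is 1800 frames and the rest 1798 each; 2027 frames reaches minute 1, so 3 × 18 + 1 × 2 = 56 labels have been skipped so far.
Adding those back, label number 55973 + 56 = 56029 at 30 labels/s is 1867 s + 19 f = 0 h 31 min 7 s frame 19, i.e. 00:31:07;19.

00:31:07;19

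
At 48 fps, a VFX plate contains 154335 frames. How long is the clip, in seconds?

3215.3125 seconds

Running time = 154335 / (48) = 3215.3125 s.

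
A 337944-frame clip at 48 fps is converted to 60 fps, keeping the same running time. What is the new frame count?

Target frames = source frames × (target rate / source rate) = 337944 × (60)/(48) = 337944 × 5/4 = 422430.

422430 frames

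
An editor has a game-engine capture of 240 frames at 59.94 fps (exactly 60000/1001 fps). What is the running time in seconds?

Running time = 240 / (60000/1001) = 4.004 s.

4.004 seconds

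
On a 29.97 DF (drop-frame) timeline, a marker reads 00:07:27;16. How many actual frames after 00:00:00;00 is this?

13412

As if non-drop at 30 labels/s: (0 × 3600 + 7 × 60 + 27) × 30 + 16 = 13426.
Minute boundaries passed: 7; those not divisible by 10: 7 − 0 = 7; dropped labels = 2 × 7 = 14.
Actual frame index = 13426 − 14 = 13412.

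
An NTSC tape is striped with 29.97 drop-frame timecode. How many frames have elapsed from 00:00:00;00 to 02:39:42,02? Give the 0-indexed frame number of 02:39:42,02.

Complete 10-minute blocks: 15, each 17982 frames → 269730.
Remaining 9 whole minutes in the current block: 1800 + 8 × 1798 = 16184 frames.
Within the current minute: 42 × 30 + 2 − 2 = 1260 (labels ;00/;01 skipped at this minute). Total = 269730 + 16184 + 1260 = 287174.

287174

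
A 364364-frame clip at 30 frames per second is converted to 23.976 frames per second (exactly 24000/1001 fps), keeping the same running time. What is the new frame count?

Target frames = source frames × (target rate / source rate) = 364364 × (24000/1001)/(30) = 364364 × 800/1001 = 291200.

291200 frames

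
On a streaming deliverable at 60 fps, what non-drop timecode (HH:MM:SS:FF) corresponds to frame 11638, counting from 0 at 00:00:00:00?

11638 ÷ 60 = 193 full seconds, remainder 58 frames.
193 s = 0 h 3 min 13 s.
Timecode: 00:03:13:58.

00:03:13:58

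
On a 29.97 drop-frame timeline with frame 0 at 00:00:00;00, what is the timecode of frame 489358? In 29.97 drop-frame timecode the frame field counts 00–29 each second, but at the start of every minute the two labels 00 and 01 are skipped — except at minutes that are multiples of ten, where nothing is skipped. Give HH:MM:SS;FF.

Ten DF minutes hold 17982 frames, so frame 489358 lies in block 27 (frames 485514–503495) with 3844 frames into that block.
The block's first minute is 1800 frames and the rest 1798 each; 3844 frames reaches minute 2, so 27 × 18 + 2 × 2 = 490 labels have been skipped so far.
Adding those back, label number 489358 + 490 = 489848 at 30 labels/s is 16328 s + 8 f = 4 h 32 min 8 s frame 8, i.e. 04:32:08;08.

04:32:08;08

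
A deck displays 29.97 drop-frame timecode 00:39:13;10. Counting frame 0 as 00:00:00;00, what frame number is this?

70528

Complete 10-minute blocks: 3, each 17982 frames → 53946.
Remaining 9 whole minutes in the current block: 1800 + 8 × 1798 = 16184 frames.
Within the current minute: 13 × 30 + 10 − 2 = 398 (labels ;00/;01 skipped at this minute). Total = 53946 + 16184 + 398 = 70528.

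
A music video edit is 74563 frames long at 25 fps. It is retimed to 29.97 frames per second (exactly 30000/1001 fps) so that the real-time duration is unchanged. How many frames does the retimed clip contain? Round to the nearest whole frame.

Frames at target rate = 74563 × (30000/1001) / (25) = 89475600/1001 ≈ 89386.214.
Nearest whole frame: 89386.

89386 frames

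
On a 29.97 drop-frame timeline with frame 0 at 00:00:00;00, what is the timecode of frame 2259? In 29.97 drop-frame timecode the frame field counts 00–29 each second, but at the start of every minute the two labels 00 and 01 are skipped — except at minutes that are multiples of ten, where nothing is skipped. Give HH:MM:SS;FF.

00:01:15;11

Ten DF minutes hold 17982 frames, so frame 2259 lies in block 0 (frames 0–17981) with 2259 frames into that block.
The block's first minute is 1800 frames and the rest 1798 each; 2259 frames reaches minute 1, so 0 × 18 + 1 × 2 = 2 labels have been skipped so far.
Adding those back, label number 2259 + 2 = 2261 at 30 labels/s is 75 s + 11 f = 0 h 1 min 15 s frame 11, i.e. 00:01:15;11.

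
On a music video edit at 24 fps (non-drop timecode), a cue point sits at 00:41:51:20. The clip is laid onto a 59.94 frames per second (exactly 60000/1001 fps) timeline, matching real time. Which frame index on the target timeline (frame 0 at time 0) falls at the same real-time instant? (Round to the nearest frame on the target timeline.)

frame 150559

Source frame index: (0×3600 + 41×60 + 51) × 24 + 20 = 60284.
Real time: 60284 / (24) = 15071/6 s.
Target frame: (15071/6) × (60000/1001) = 21530000/143 ≈ 150559.441 → 150559.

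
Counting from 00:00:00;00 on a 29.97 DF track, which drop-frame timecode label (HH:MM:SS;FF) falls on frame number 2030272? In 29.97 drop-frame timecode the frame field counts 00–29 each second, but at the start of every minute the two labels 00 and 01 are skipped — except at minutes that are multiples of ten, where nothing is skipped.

18:49:03;16

Ten DF minutes hold 17982 frames, so frame 2030272 lies in block 112 (frames 2013984–2031965) with 16288 frames into that block.
The block's first minute is 1800 frames and the rest 1798 each; 16288 frames reaches minute 9, so 112 × 18 + 9 × 2 = 2034 labels have been skipped so far.
Adding those back, label number 2030272 + 2034 = 2032306 at 30 labels/s is 67743 s + 16 f = 18 h 49 min 3 s frame 16, i.e. 18:49:03;16.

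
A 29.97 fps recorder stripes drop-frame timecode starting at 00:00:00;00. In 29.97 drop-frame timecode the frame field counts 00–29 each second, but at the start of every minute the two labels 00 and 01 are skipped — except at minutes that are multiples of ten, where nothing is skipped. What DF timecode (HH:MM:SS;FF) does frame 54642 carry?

Ten DF minutes hold 17982 frames, so frame 54642 lies in block 3 (frames 53946–71927) with 696 frames into that block.
The block's first minute is 1800 frames and the rest 1798 each; 696 frames reaches minute 0, so 3 × 18 + 0 × 2 = 54 labels have been skipped so far.
Adding those back, label number 54642 + 54 = 54696 at 30 labels/s is 1823 s + 6 f = 0 h 30 min 23 s frame 6, i.e. 00:30:23;06.

00:30:23;06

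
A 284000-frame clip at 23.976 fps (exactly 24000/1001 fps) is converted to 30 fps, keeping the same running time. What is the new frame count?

355355 frames

Target frames = source frames × (target rate / source rate) = 284000 × (30)/(24000/1001) = 284000 × 1001/800 = 355355.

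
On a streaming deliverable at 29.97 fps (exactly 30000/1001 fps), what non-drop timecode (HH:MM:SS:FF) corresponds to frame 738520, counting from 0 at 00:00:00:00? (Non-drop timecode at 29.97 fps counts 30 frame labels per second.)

06:50:17:10

738520 ÷ 30 = 24617 full seconds, remainder 10 frames.
24617 s = 6 h 50 min 17 s.
Timecode: 06:50:17:10.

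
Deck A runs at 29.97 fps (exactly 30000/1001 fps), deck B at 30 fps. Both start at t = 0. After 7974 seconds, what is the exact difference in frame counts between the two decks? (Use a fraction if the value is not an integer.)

A emits 30000/1001 × 7974 = 239220000/1001 frames; B emits 30 × 7974 = 239220.
Difference = 239220/1001 frames (≈ 238.9810); B is ahead of A.

239220/1001 frames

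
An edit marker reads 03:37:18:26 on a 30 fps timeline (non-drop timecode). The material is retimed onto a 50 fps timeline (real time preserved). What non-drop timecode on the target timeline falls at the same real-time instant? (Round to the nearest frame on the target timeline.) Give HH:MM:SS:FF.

Source frame index: (3×3600 + 37×60 + 18) × 30 + 26 = 391166.
Real time: 391166 / (30) = 195583/15 s.
Target frame: (195583/15) × (50) = 1955830/3 ≈ 651943.333 → 651943.
At 50 labels/s: frame 651943 → 03:37:18:43.

03:37:18:43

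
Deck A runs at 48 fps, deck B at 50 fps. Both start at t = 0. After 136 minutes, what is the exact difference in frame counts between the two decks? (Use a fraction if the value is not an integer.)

16320 frames

136 min = 8160 s.
A emits 48 × 8160 = 391680 frames; B emits 50 × 8160 = 408000.
Difference = 16320 frames; B is ahead of A.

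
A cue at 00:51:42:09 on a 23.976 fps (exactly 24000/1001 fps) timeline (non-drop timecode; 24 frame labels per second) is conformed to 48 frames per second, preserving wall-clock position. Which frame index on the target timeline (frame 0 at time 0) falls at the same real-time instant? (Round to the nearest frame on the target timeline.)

frame 149063

Source frame index: (0×3600 + 51×60 + 42) × 24 + 9 = 74457.
Real time: 74457 / (24000/1001) = 24843819/8000 s.
Target frame: (24843819/8000) × (48) = 74531457/500 ≈ 149062.914 → 149063.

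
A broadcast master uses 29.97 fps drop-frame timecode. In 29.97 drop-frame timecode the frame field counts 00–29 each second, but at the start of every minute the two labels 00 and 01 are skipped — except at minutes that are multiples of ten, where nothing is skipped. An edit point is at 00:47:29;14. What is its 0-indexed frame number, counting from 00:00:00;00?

Complete 10-minute blocks: 4, each 17982 frames → 71928.
Remaining 7 whole minutes in the current block: 1800 + 6 × 1798 = 12588 frames.
Within the current minute: 29 × 30 + 14 − 2 = 882 (labels ;00/;01 skipped at this minute). Total = 71928 + 12588 + 882 = 85398.

85398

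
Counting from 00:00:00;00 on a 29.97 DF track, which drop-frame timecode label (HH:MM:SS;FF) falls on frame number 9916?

Each 10-minute DF block holds 10 × 60 × 30 − 9 × 2 = 17982 frames. 9916 ÷ 17982 → 0 full blocks, remainder 9916.
Within the partial block the first minute is 1800 frames and each further minute 1798, so 5 further minute boundaries passed. Total skipped labels = 18 × 0 + 2 × 5 = 10.
Non-drop label index = 9916 + 10 = 9926; at 30 labels/s that is 00:05:30:26, i.e. DF 00:05:30;26.

00:05:30;26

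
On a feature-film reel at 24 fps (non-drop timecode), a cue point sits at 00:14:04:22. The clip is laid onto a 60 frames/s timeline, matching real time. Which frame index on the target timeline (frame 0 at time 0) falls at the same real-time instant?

Source frame index: (0×3600 + 14×60 + 4) × 24 + 22 = 20278.
Real time: 20278 / (24) = 10139/12 s.
Target frame: (10139/12) × (60) = 50695.

frame 50695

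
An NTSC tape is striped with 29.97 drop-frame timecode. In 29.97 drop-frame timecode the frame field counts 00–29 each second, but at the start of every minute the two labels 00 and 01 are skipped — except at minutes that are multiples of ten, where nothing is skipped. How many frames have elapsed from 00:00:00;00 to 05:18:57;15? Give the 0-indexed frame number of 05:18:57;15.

573551

As if non-drop at 30 labels/s: (5 × 3600 + 18 × 60 + 57) × 30 + 15 = 574125.
Minute boundaries passed: 318; those not divisible by 10: 318 − 31 = 287; dropped labels = 2 × 287 = 574.
Actual frame index = 574125 − 574 = 573551.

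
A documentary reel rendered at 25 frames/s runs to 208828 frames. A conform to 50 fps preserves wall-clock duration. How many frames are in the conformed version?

417656 frames

Frames at target rate = 208828 × (50) / (25) = 417656.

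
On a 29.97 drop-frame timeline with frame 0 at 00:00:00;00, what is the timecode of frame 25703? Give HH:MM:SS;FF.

Ten DF minutes hold 17982 frames, so frame 25703 lies in block 1 (frames 17982–35963) with 7721 frames into that block.
The block's first minute is 1800 frames and the rest 1798 each; 7721 frames reaches minute 4, so 1 × 18 + 4 × 2 = 26 labels have been skipped so far.
Adding those back, label number 25703 + 26 = 25729 at 30 labels/s is 857 s + 19 f = 0 h 14 min 17 s frame 19, i.e. 00:14:17;19.

00:14:17;19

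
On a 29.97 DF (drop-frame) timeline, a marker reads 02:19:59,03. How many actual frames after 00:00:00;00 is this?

251721

Complete 10-minute blocks: 13, each 17982 frames → 233766.
Remaining 9 whole minutes in the current block: 1800 + 8 × 1798 = 16184 frames.
Within the current minute: 59 × 30 + 3 − 2 = 1771 (labels ;00/;01 skipped at this minute). Total = 233766 + 16184 + 1771 = 251721.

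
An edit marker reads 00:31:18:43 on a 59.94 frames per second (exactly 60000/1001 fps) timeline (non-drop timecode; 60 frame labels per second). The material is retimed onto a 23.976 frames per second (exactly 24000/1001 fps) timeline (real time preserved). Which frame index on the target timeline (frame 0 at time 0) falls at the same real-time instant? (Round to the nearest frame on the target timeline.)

frame 45089

Source frame index: (0×3600 + 31×60 + 18) × 60 + 43 = 112723.
Real time: 112723 / (60000/1001) = 112835723/60000 s.
Target frame: (112835723/60000) × (24000/1001) = 225446/5 ≈ 45089.200 → 45089.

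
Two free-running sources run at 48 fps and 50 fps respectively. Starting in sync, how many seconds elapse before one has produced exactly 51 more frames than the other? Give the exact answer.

The gap grows by |50 − 48| = 2 frames per second.
Time for a 51-frame gap: 51 ÷ (2) = 25.5 s.

25.5 seconds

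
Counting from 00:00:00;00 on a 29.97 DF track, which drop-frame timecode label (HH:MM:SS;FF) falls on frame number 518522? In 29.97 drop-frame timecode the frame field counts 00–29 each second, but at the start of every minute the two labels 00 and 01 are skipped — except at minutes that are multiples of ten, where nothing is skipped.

04:48:21;12

Each 10-minute DF block holds 10 × 60 × 30 − 9 × 2 = 17982 frames. 518522 ÷ 17982 → 28 full blocks, remainder 15026.
Within the partial block the first minute is 1800 frames and each further minute 1798, so 8 further minute boundaries passed. Total skipped labels = 18 × 28 + 2 × 8 = 520.
Non-drop label index = 518522 + 520 = 519042; at 30 labels/s that is 04:48:21:12, i.e. DF 04:48:21;12.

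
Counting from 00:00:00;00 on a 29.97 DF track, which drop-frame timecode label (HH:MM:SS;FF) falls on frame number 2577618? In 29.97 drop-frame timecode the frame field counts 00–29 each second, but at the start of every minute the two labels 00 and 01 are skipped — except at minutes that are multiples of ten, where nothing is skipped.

23:53:26;18

Each 10-minute DF block holds 10 × 60 × 30 − 9 × 2 = 17982 frames. 2577618 ÷ 17982 → 143 full blocks, remainder 6192.
Within the partial block the first minute is 1800 frames and each further minute 1798, so 3 further minute boundaries passed. Total skipped labels = 18 × 143 + 2 × 3 = 2580.
Non-drop label index = 2577618 + 2580 = 2580198; at 30 labels/s that is 23:53:26:18, i.e. DF 23:53:26;18.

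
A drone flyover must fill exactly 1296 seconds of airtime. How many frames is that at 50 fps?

64800 frames

Frames = 1296 × 50 = 64800.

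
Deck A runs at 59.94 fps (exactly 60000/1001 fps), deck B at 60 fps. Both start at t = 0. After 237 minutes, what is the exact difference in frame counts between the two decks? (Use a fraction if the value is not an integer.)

237 min = 14220 s.
A emits 60000/1001 × 14220 = 853200000/1001 frames; B emits 60 × 14220 = 853200.
Difference = 853200/1001 frames (≈ 852.3477); B is ahead of A.

853200/1001 frames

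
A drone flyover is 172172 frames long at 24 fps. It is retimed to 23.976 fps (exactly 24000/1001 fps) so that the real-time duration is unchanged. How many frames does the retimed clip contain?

Target frames = source frames × (target rate / source rate) = 172172 × (24000/1001)/(24) = 172172 × 1000/1001 = 172000.

172000 frames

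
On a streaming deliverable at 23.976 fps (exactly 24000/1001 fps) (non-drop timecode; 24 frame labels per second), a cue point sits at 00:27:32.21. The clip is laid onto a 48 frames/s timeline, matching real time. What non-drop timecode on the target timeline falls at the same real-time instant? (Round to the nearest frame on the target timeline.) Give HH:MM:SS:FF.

Source frame index: (0×3600 + 27×60 + 32) × 24 + 21 = 39669.
Real time: 39669 / (24000/1001) = 13236223/8000 s.
Target frame: (13236223/8000) × (48) = 39708669/500 ≈ 79417.338 → 79417.
At 48 labels/s: frame 79417 → 00:27:34:25.

00:27:34:25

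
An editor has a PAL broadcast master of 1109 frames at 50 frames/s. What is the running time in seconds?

Running time = 1109 / (50) = 22.18 s.

22.18 seconds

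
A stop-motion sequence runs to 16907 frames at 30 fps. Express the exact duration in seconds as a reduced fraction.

Running time = 16907 ÷ (30) = 16907 × 1/30 = 16907/30 s.

16907/30 seconds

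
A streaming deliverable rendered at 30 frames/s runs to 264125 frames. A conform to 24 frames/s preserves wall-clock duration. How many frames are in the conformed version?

211300 frames

Target frames = source frames × (target rate / source rate) = 264125 × (24)/(30) = 264125 × 4/5 = 211300.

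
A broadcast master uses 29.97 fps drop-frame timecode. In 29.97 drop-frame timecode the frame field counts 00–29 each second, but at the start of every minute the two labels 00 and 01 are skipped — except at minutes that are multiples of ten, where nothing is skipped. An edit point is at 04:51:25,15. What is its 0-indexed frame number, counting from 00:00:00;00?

Complete 10-minute blocks: 29, each 17982 frames → 521478.
Remaining 1 whole minute in the current block: 1800 + 0 × 1798 = 1800 frames.
Within the current minute: 25 × 30 + 15 − 2 = 763 (labels ;00/;01 skipped at this minute). Total = 521478 + 1800 + 763 = 524041.

524041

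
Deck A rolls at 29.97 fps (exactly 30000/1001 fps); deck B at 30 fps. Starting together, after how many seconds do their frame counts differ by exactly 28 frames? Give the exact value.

14014/15 seconds

The gap grows by |30 − 30000/1001| = 30/1001 frames per second.
Time for a 28-frame gap: 28 ÷ (30/1001) = 14014/15 s.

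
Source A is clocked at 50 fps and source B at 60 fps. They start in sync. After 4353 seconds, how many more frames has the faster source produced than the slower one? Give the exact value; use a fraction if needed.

A emits 50 × 4353 = 217650 frames; B emits 60 × 4353 = 261180.
Difference = 43530 frames; B is ahead of A.

43530 frames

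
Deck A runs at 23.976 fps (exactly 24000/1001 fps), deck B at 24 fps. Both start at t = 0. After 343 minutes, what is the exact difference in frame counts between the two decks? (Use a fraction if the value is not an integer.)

70560/143 frames

343 min = 20580 s.
A emits 24000/1001 × 20580 = 70560000/143 frames; B emits 24 × 20580 = 493920.
Difference = 70560/143 frames (≈ 493.4266); B is ahead of A.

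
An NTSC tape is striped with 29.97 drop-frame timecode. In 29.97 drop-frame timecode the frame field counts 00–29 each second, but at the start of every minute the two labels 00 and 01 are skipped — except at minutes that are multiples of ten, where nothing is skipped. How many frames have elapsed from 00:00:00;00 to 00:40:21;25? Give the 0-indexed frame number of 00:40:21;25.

72583

As if non-drop at 30 labels/s: (0 × 3600 + 40 × 60 + 21) × 30 + 25 = 72655.
Minute boundaries passed: 40; those not divisible by 10: 40 − 4 = 36; dropped labels = 2 × 36 = 72.
Actual frame index = 72655 − 72 = 72583.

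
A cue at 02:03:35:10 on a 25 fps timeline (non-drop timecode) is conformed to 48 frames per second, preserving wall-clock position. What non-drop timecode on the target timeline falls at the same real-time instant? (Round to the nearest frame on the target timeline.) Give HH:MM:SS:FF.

Source frame index: (2×3600 + 3×60 + 35) × 25 + 10 = 185385.
Real time: 185385 / (25) = 37077/5 s.
Target frame: (37077/5) × (48) = 1779696/5 ≈ 355939.200 → 355939.
At 48 labels/s: frame 355939 → 02:03:35:19.

02:03:35:19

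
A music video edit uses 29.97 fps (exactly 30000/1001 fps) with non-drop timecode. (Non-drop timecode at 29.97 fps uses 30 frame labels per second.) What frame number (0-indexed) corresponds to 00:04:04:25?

Total seconds to the label: (0 × 3600 + 4 × 60 + 4) = 244.
Frame index = 244 × 30 + 25 = 7345.

7345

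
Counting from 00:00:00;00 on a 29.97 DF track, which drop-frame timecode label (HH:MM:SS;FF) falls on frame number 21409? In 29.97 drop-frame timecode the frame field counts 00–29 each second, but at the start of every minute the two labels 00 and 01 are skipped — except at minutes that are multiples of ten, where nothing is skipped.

Ten DF minutes hold 17982 frames, so frame 21409 lies in block 1 (frames 17982–35963) with 3427 frames into that block.
The block's first minute is 1800 frames and the rest 1798 each; 3427 frames reaches minute 1, so 1 × 18 + 1 × 2 = 20 labels have been skipped so far.
Adding those back, label number 21409 + 20 = 21429 at 30 labels/s is 714 s + 9 f = 0 h 11 min 54 s frame 9, i.e. 00:11:54;09.

00:11:54;09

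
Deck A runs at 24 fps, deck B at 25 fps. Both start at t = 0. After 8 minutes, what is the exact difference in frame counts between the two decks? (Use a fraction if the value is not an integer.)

8 min = 480 s.
A emits 24 × 480 = 11520 frames; B emits 25 × 480 = 12000.
Difference = 480 frames; B is ahead of A.

480 frames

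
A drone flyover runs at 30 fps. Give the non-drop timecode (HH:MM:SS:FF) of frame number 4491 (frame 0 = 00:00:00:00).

4491 ÷ 30 = 149 full seconds, remainder 21 frames.
149 s = 0 h 2 min 29 s.
Timecode: 00:02:29:21.

00:02:29:21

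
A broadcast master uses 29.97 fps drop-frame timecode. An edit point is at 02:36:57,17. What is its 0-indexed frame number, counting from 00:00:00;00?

Complete 10-minute blocks: 15, each 17982 frames → 269730.
Remaining 6 whole minutes in the current block: 1800 + 5 × 1798 = 10790 frames.
Within the current minute: 57 × 30 + 17 − 2 = 1725 (labels ;00/;01 skipped at this minute). Total = 269730 + 10790 + 1725 = 282245.

282245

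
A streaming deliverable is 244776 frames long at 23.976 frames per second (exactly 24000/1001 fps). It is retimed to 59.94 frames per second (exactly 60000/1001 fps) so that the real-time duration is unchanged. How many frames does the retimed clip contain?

Target frames = source frames × (target rate / source rate) = 244776 × (60000/1001)/(24000/1001) = 244776 × 5/2 = 611940.

611940 frames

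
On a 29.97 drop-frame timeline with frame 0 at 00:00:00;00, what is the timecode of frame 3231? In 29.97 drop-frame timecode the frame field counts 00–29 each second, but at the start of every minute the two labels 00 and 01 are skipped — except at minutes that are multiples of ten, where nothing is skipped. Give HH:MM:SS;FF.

Ten DF minutes hold 17982 frames, so frame 3231 lies in block 0 (frames 0–17981) with 3231 frames into that block.
The block's first minute is 1800 frames and the rest 1798 each; 3231 frames reaches minute 1, so 0 × 18 + 1 × 2 = 2 labels have been skipped so far.
Adding those back, label number 3231 + 2 = 3233 at 30 labels/s is 107 s + 23 f = 0 h 1 min 47 s frame 23, i.e. 00:01:47;23.

00:01:47;23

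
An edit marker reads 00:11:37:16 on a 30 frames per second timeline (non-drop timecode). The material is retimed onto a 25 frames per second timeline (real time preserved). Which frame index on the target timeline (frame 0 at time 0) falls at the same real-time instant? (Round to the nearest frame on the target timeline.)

Source frame index: (0×3600 + 11×60 + 37) × 30 + 16 = 20926.
Real time: 20926 / (30) = 10463/15 s.
Target frame: (10463/15) × (25) = 52315/3 ≈ 17438.333 → 17438.

frame 17438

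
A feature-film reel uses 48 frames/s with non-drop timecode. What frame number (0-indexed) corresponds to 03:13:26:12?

Total seconds to the label: (3 × 3600 + 13 × 60 + 26) = 11606.
Frame index = 11606 × 48 + 12 = 557100.

557100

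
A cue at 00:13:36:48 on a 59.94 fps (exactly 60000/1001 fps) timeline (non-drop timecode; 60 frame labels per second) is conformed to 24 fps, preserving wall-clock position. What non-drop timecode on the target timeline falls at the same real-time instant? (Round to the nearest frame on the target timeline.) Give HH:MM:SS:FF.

Source frame index: (0×3600 + 13×60 + 36) × 60 + 48 = 49008.
Real time: 49008 / (60000/1001) = 1022021/1250 s.
Target frame: (1022021/1250) × (24) = 12264252/625 ≈ 19622.803 → 19623.
At 24 labels/s: frame 19623 → 00:13:37:15.

00:13:37:15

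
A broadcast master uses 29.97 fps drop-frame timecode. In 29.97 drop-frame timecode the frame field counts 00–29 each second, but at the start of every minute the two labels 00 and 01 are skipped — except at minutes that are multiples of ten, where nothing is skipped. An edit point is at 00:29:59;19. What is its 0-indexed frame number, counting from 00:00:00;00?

Complete 10-minute blocks: 2, each 17982 frames → 35964.
Remaining 9 whole minutes in the current block: 1800 + 8 × 1798 = 16184 frames.
Within the current minute: 59 × 30 + 19 − 2 = 1787 (labels ;00/;01 skipped at this minute). Total = 35964 + 16184 + 1787 = 53935.

53935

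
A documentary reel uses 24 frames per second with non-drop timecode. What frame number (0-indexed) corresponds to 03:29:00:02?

300962

Total seconds to the label: (3 × 3600 + 29 × 60 + 0) = 12540.
Frame index = 12540 × 24 + 2 = 300962.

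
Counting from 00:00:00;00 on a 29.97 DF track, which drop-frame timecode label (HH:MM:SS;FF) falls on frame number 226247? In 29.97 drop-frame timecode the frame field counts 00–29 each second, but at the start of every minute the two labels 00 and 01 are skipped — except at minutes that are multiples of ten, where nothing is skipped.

Ten DF minutes hold 17982 frames, so frame 226247 lies in block 12 (frames 215784–233765) with 10463 frames into that block.
The block's first minute is 1800 frames and the rest 1798 each; 10463 frames reaches minute 5, so 12 × 18 + 5 × 2 = 226 labels have been skipped so far.
Adding those back, label number 226247 + 226 = 226473 at 30 labels/s is 7549 s + 3 f = 2 h 5 min 49 s frame 3, i.e. 02:05:49;03.

02:05:49;03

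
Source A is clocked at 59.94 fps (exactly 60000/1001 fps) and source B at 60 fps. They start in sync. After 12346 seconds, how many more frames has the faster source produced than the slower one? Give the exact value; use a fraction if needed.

740760/1001 frames

A emits 60000/1001 × 12346 = 740760000/1001 frames; B emits 60 × 12346 = 740760.
Difference = 740760/1001 frames (≈ 740.0200); B is ahead of A.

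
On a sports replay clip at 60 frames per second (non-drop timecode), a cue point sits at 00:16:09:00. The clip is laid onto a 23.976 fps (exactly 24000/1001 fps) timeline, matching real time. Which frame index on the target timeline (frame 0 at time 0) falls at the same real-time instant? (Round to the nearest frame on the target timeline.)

frame 23233

Source frame index: (0×3600 + 16×60 + 9) × 60 + 0 = 58140.
Real time: 58140 / (60) = 969 s.
Target frame: (969) × (24000/1001) = 23256000/1001 ≈ 23232.767 → 23233.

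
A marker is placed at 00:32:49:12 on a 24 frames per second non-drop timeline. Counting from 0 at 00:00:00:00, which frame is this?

47268

Total seconds to the label: (0 × 3600 + 32 × 60 + 49) = 1969.
Frame index = 1969 × 24 + 12 = 47268.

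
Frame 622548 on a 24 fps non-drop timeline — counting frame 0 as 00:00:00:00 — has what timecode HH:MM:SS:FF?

07:12:19:12

622548 ÷ 24 = 25939 full seconds, remainder 12 frames.
25939 s = 7 h 12 min 19 s.
Timecode: 07:12:19:12.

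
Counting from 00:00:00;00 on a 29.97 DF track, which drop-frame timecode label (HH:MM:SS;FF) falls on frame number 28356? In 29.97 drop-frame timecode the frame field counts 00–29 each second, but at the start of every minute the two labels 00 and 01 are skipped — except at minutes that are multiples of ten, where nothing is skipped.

Each 10-minute DF block holds 10 × 60 × 30 − 9 × 2 = 17982 frames. 28356 ÷ 17982 → 1 full block, remainder 10374.
Within the partial block the first minute is 1800 frames and each further minute 1798, so 5 further minute boundaries passed. Total skipped labels = 18 × 1 + 2 × 5 = 28.
Non-drop label index = 28356 + 28 = 28384; at 30 labels/s that is 00:15:46:04, i.e. DF 00:15:46;04.

00:15:46;04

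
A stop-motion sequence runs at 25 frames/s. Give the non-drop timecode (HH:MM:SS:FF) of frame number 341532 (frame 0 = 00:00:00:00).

03:47:41:07

341532 ÷ 25 = 13661 full seconds, remainder 7 frames.
13661 s = 3 h 47 min 41 s.
Timecode: 03:47:41:07.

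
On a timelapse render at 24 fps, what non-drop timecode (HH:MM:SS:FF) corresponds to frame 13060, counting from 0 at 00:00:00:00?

13060 ÷ 24 = 544 full seconds, remainder 4 frames.
544 s = 0 h 9 min 4 s.
Timecode: 00:09:04:04.

00:09:04:04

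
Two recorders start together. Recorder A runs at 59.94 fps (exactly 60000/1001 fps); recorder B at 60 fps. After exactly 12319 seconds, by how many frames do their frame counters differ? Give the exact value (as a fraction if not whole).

739140/1001 frames

A emits 60000/1001 × 12319 = 739140000/1001 frames; B emits 60 × 12319 = 739140.
Difference = 739140/1001 frames (≈ 738.4016); B is ahead of A.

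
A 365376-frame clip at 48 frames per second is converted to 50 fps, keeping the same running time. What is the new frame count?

380600 frames

Target frames = source frames × (target rate / source rate) = 365376 × (50)/(48) = 365376 × 25/24 = 380600.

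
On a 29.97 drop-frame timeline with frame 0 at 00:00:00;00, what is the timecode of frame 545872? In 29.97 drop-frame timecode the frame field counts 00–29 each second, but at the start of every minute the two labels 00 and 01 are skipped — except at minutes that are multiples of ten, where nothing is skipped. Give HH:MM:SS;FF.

05:03:33;28

Each 10-minute DF block holds 10 × 60 × 30 − 9 × 2 = 17982 frames. 545872 ÷ 17982 → 30 full blocks, remainder 6412.
Within the partial block the first minute is 1800 frames and each further minute 1798, so 3 further minute boundaries passed. Total skipped labels = 18 × 30 + 2 × 3 = 546.
Non-drop label index = 545872 + 546 = 546418; at 30 labels/s that is 05:03:33:28, i.e. DF 05:03:33;28.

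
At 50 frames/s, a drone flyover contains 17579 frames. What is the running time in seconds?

Running time = 17579 / (50) = 351.58 s.

351.58 seconds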